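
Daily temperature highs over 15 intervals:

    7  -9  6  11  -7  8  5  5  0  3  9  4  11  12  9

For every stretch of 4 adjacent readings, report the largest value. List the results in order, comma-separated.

[7, -9, 6, 11] → max 11
[-9, 6, 11, -7] → max 11
[6, 11, -7, 8] → max 11
[11, -7, 8, 5] → max 11
[-7, 8, 5, 5] → max 8
[8, 5, 5, 0] → max 8
[5, 5, 0, 3] → max 5
[5, 0, 3, 9] → max 9
[0, 3, 9, 4] → max 9
[3, 9, 4, 11] → max 11
[9, 4, 11, 12] → max 12
[4, 11, 12, 9] → max 12

11, 11, 11, 11, 8, 8, 5, 9, 9, 11, 12, 12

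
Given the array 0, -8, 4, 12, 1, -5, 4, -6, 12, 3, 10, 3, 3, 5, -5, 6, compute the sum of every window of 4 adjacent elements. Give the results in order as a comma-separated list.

0 -8 4 12 → sum 8
-8 4 12 1 → sum 9
4 12 1 -5 → sum 12
12 1 -5 4 → sum 12
1 -5 4 -6 → sum -6
-5 4 -6 12 → sum 5
4 -6 12 3 → sum 13
-6 12 3 10 → sum 19
12 3 10 3 → sum 28
3 10 3 3 → sum 19
10 3 3 5 → sum 21
3 3 5 -5 → sum 6
3 5 -5 6 → sum 9

8, 9, 12, 12, -6, 5, 13, 19, 28, 19, 21, 6, 9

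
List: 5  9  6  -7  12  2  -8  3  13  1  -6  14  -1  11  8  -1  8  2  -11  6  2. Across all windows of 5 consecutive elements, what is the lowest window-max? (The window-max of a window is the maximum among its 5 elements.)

Window maxs for each of the 17 positions:
[5, 9, 6, -7, 12] → max 12
[9, 6, -7, 12, 2] → max 12
[6, -7, 12, 2, -8] → max 12
[-7, 12, 2, -8, 3] → max 12
[12, 2, -8, 3, 13] → max 13
[2, -8, 3, 13, 1] → max 13
[-8, 3, 13, 1, -6] → max 13
[3, 13, 1, -6, 14] → max 14
[13, 1, -6, 14, -1] → max 14
[1, -6, 14, -1, 11] → max 14
[-6, 14, -1, 11, 8] → max 14
[14, -1, 11, 8, -1] → max 14
[-1, 11, 8, -1, 8] → max 11
[11, 8, -1, 8, 2] → max 11
[8, -1, 8, 2, -11] → max 8
[-1, 8, 2, -11, 6] → max 8
[8, 2, -11, 6, 2] → max 8
Lowest of these is 8.

8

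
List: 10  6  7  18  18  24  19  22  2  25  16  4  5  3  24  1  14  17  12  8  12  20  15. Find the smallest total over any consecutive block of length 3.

Window sums for each of the 21 positions:
(10, 6, 7) → sum 23
(6, 7, 18) → sum 31
(7, 18, 18) → sum 43
(18, 18, 24) → sum 60
(18, 24, 19) → sum 61
(24, 19, 22) → sum 65
(19, 22, 2) → sum 43
(22, 2, 25) → sum 49
(2, 25, 16) → sum 43
(25, 16, 4) → sum 45
(16, 4, 5) → sum 25
(4, 5, 3) → sum 12
(5, 3, 24) → sum 32
(3, 24, 1) → sum 28
(24, 1, 14) → sum 39
(1, 14, 17) → sum 32
(14, 17, 12) → sum 43
(17, 12, 8) → sum 37
(12, 8, 12) → sum 32
(8, 12, 20) → sum 40
(12, 20, 15) → sum 47
Smallest of these is 12.

12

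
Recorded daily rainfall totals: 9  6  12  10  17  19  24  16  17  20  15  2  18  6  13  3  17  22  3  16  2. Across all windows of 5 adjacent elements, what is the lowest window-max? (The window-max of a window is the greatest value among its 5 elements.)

17

[9, 6, 12, 10, 17] → max 17
[6, 12, 10, 17, 19] → max 19
[12, 10, 17, 19, 24] → max 24
[10, 17, 19, 24, 16] → max 24
[17, 19, 24, 16, 17] → max 24
[19, 24, 16, 17, 20] → max 24
[24, 16, 17, 20, 15] → max 24
[16, 17, 20, 15, 2] → max 20
[17, 20, 15, 2, 18] → max 20
[20, 15, 2, 18, 6] → max 20
[15, 2, 18, 6, 13] → max 18
[2, 18, 6, 13, 3] → max 18
[18, 6, 13, 3, 17] → max 18
[6, 13, 3, 17, 22] → max 22
[13, 3, 17, 22, 3] → max 22
[3, 17, 22, 3, 16] → max 22
[17, 22, 3, 16, 2] → max 22
Lowest of these is 17.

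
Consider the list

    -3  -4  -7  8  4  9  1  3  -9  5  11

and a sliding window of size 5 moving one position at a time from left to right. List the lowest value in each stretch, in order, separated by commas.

-7, -7, -7, 1, -9, -9, -9

(-3, -4, -7, 8, 4) → min -7
(-4, -7, 8, 4, 9) → min -7
(-7, 8, 4, 9, 1) → min -7
(8, 4, 9, 1, 3) → min 1
(4, 9, 1, 3, -9) → min -9
(9, 1, 3, -9, 5) → min -9
(1, 3, -9, 5, 11) → min -9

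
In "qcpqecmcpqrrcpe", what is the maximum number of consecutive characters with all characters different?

5

[q] len 1
[q, c] len 2
[q, c, p] len 3
[c, p, q] len 3
[c, p, q, e] len 4
[p, q, e, c] len 4
[p, q, e, c, m] len 5
[m, c] len 2
[m, c, p] len 3
[m, c, p, q] len 4
[m, c, p, q, r] len 5
[r] len 1
[r, c] len 2
[r, c, p] len 3
[r, c, p, e] len 4
Longest all-distinct length: 5.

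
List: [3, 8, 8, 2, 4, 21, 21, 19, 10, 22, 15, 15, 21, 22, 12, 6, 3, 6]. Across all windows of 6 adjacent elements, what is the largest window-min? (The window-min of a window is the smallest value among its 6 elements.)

[3, 8, 8, 2, 4, 21] → min 2
[8, 8, 2, 4, 21, 21] → min 2
[8, 2, 4, 21, 21, 19] → min 2
[2, 4, 21, 21, 19, 10] → min 2
[4, 21, 21, 19, 10, 22] → min 4
[21, 21, 19, 10, 22, 15] → min 10
[21, 19, 10, 22, 15, 15] → min 10
[19, 10, 22, 15, 15, 21] → min 10
[10, 22, 15, 15, 21, 22] → min 10
[22, 15, 15, 21, 22, 12] → min 12
[15, 15, 21, 22, 12, 6] → min 6
[15, 21, 22, 12, 6, 3] → min 3
[21, 22, 12, 6, 3, 6] → min 3
Largest of these is 12.

12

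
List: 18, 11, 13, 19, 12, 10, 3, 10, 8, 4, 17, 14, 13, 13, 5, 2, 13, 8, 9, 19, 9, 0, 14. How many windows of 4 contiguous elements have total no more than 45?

[18, 11, 13, 19] → sum 61
[11, 13, 19, 12] → sum 55
[13, 19, 12, 10] → sum 54
[19, 12, 10, 3] → sum 44  ≤ 45 ✓
[12, 10, 3, 10] → sum 35  ≤ 45 ✓
[10, 3, 10, 8] → sum 31  ≤ 45 ✓
[3, 10, 8, 4] → sum 25  ≤ 45 ✓
[10, 8, 4, 17] → sum 39  ≤ 45 ✓
[8, 4, 17, 14] → sum 43  ≤ 45 ✓
[4, 17, 14, 13] → sum 48
[17, 14, 13, 13] → sum 57
[14, 13, 13, 5] → sum 45  ≤ 45 ✓
[13, 13, 5, 2] → sum 33  ≤ 45 ✓
[13, 5, 2, 13] → sum 33  ≤ 45 ✓
[5, 2, 13, 8] → sum 28  ≤ 45 ✓
[2, 13, 8, 9] → sum 32  ≤ 45 ✓
[13, 8, 9, 19] → sum 49
[8, 9, 19, 9] → sum 45  ≤ 45 ✓
[9, 19, 9, 0] → sum 37  ≤ 45 ✓
[19, 9, 0, 14] → sum 42  ≤ 45 ✓
14 windows satisfy the condition.

14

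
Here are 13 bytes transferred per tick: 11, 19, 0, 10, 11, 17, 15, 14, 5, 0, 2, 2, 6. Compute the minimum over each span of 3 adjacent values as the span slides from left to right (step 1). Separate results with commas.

Sliding a size-3 window across the 13 values:
11 19 0 → min 0
19 0 10 → min 0
0 10 11 → min 0
10 11 17 → min 10
11 17 15 → min 11
17 15 14 → min 14
15 14 5 → min 5
14 5 0 → min 0
5 0 2 → min 0
0 2 2 → min 0
2 2 6 → min 2

0, 0, 0, 10, 11, 14, 5, 0, 0, 0, 2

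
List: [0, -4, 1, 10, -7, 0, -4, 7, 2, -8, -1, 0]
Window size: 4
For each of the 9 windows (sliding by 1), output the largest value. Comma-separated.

10, 10, 10, 10, 7, 7, 7, 7, 2

0 -4 1 10 → max 10
-4 1 10 -7 → max 10
1 10 -7 0 → max 10
10 -7 0 -4 → max 10
-7 0 -4 7 → max 7
0 -4 7 2 → max 7
-4 7 2 -8 → max 7
7 2 -8 -1 → max 7
2 -8 -1 0 → max 2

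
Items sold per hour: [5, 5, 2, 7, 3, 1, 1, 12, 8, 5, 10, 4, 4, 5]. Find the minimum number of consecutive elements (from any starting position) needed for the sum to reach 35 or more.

4

add 5: running sum 5 < 35
add 5: running sum 10 < 35
add 2: running sum 12 < 35
add 7: running sum 19 < 35
add 3: running sum 22 < 35
add 1: running sum 23 < 35
add 1: running sum 24 < 35
end 7: [5, 5, 2, 7, 3, 1, 1, 12] sum 36, len 8
end 8: [5, 2, 7, 3, 1, 1, 12, 8] sum 39, len 8
end 9: [7, 3, 1, 1, 12, 8, 5] sum 37, len 7
end 10: [12, 8, 5, 10] sum 35, len 4
end 11: [12, 8, 5, 10, 4] sum 39, len 5
end 12: [12, 8, 5, 10, 4, 4] sum 43, len 6
end 13: [8, 5, 10, 4, 4, 5] sum 36, len 6
Shortest qualifying length: 4.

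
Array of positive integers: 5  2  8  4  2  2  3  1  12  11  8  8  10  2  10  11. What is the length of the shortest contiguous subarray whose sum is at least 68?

add 5: running sum 5 < 68
add 2: running sum 7 < 68
add 8: running sum 15 < 68
add 4: running sum 19 < 68
add 2: running sum 21 < 68
add 2: running sum 23 < 68
add 3: running sum 26 < 68
add 1: running sum 27 < 68
add 12: running sum 39 < 68
add 11: running sum 50 < 68
add 8: running sum 58 < 68
add 8: running sum 66 < 68
end 12: [8, 4, 2, 2, 3, 1, 12, 11, 8, 8, 10] sum 69, len 11
end 13: [8, 4, 2, 2, 3, 1, 12, 11, 8, 8, 10, 2] sum 71, len 12
end 14: [2, 2, 3, 1, 12, 11, 8, 8, 10, 2, 10] sum 69, len 11
end 15: [12, 11, 8, 8, 10, 2, 10, 11] sum 72, len 8
Shortest qualifying length: 8.

8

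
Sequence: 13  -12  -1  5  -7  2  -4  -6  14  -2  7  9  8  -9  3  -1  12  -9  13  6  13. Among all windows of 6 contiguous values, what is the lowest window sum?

13 -12 -1 5 -7 2 → sum 0
-12 -1 5 -7 2 -4 → sum -17
-1 5 -7 2 -4 -6 → sum -11
5 -7 2 -4 -6 14 → sum 4
-7 2 -4 -6 14 -2 → sum -3
2 -4 -6 14 -2 7 → sum 11
-4 -6 14 -2 7 9 → sum 18
-6 14 -2 7 9 8 → sum 30
14 -2 7 9 8 -9 → sum 27
-2 7 9 8 -9 3 → sum 16
7 9 8 -9 3 -1 → sum 17
9 8 -9 3 -1 12 → sum 22
8 -9 3 -1 12 -9 → sum 4
-9 3 -1 12 -9 13 → sum 9
3 -1 12 -9 13 6 → sum 24
-1 12 -9 13 6 13 → sum 34
Lowest of these is -17.

-17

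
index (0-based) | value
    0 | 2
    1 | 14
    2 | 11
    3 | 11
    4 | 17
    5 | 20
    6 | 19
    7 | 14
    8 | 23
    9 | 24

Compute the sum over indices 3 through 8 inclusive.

Elements at indices 3..8: 11, 17, 20, 19, 14, 23
sum(11, 17, 20, 19, 14, 23) = 104

104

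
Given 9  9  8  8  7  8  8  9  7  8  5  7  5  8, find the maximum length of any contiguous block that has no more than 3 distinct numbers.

[9] 1 distinct, len 1
[9, 9] 1 distinct, len 2
[9, 9, 8] 2 distinct, len 3
[9, 9, 8, 8] 2 distinct, len 4
[9, 9, 8, 8, 7] 3 distinct, len 5
[9, 9, 8, 8, 7, 8] 3 distinct, len 6
[9, 9, 8, 8, 7, 8, 8] 3 distinct, len 7
[9, 9, 8, 8, 7, 8, 8, 9] 3 distinct, len 8
[9, 9, 8, 8, 7, 8, 8, 9, 7] 3 distinct, len 9
[9, 9, 8, 8, 7, 8, 8, 9, 7, 8] 3 distinct, len 10
[7, 8, 5] 3 distinct, len 3
[7, 8, 5, 7] 3 distinct, len 4
[7, 8, 5, 7, 5] 3 distinct, len 5
[7, 8, 5, 7, 5, 8] 3 distinct, len 6
Longest length with ≤3 distinct: 10.

10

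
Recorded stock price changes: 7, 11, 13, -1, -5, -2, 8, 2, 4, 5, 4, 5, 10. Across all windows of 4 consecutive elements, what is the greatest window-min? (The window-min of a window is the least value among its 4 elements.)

Window mins for each of the 10 positions:
(7, 11, 13, -1) → min -1
(11, 13, -1, -5) → min -5
(13, -1, -5, -2) → min -5
(-1, -5, -2, 8) → min -5
(-5, -2, 8, 2) → min -5
(-2, 8, 2, 4) → min -2
(8, 2, 4, 5) → min 2
(2, 4, 5, 4) → min 2
(4, 5, 4, 5) → min 4
(5, 4, 5, 10) → min 4
Greatest of these is 4.

4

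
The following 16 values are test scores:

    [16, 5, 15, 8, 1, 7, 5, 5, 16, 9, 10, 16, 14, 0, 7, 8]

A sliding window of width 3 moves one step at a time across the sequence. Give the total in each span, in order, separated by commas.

(16, 5, 15) → sum 36
(5, 15, 8) → sum 28
(15, 8, 1) → sum 24
(8, 1, 7) → sum 16
(1, 7, 5) → sum 13
(7, 5, 5) → sum 17
(5, 5, 16) → sum 26
(5, 16, 9) → sum 30
(16, 9, 10) → sum 35
(9, 10, 16) → sum 35
(10, 16, 14) → sum 40
(16, 14, 0) → sum 30
(14, 0, 7) → sum 21
(0, 7, 8) → sum 15

36, 28, 24, 16, 13, 17, 26, 30, 35, 35, 40, 30, 21, 15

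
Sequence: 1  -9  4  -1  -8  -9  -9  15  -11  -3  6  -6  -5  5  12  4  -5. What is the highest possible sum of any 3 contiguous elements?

21

(1, -9, 4) → sum -4
(-9, 4, -1) → sum -6
(4, -1, -8) → sum -5
(-1, -8, -9) → sum -18
(-8, -9, -9) → sum -26
(-9, -9, 15) → sum -3
(-9, 15, -11) → sum -5
(15, -11, -3) → sum 1
(-11, -3, 6) → sum -8
(-3, 6, -6) → sum -3
(6, -6, -5) → sum -5
(-6, -5, 5) → sum -6
(-5, 5, 12) → sum 12
(5, 12, 4) → sum 21
(12, 4, -5) → sum 11
Highest of these is 21.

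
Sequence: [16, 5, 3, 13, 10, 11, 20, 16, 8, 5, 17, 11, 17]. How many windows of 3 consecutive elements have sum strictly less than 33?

[16, 5, 3] → sum 24  < 33 ✓
[5, 3, 13] → sum 21  < 33 ✓
[3, 13, 10] → sum 26  < 33 ✓
[13, 10, 11] → sum 34
[10, 11, 20] → sum 41
[11, 20, 16] → sum 47
[20, 16, 8] → sum 44
[16, 8, 5] → sum 29  < 33 ✓
[8, 5, 17] → sum 30  < 33 ✓
[5, 17, 11] → sum 33
[17, 11, 17] → sum 45
5 windows satisfy the condition.

5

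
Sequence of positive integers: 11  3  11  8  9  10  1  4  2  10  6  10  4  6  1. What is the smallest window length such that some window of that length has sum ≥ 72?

11

add 11: running sum 11 < 72
add 3: running sum 14 < 72
add 11: running sum 25 < 72
add 8: running sum 33 < 72
add 9: running sum 42 < 72
add 10: running sum 52 < 72
add 1: running sum 53 < 72
add 4: running sum 57 < 72
add 2: running sum 59 < 72
add 10: running sum 69 < 72
end 10: [11, 3, 11, 8, 9, 10, 1, 4, 2, 10, 6] sum 75, len 11
end 11: [3, 11, 8, 9, 10, 1, 4, 2, 10, 6, 10] sum 74, len 11
end 12: [11, 8, 9, 10, 1, 4, 2, 10, 6, 10, 4] sum 75, len 11
end 13: [11, 8, 9, 10, 1, 4, 2, 10, 6, 10, 4, 6] sum 81, len 12
end 14: [11, 8, 9, 10, 1, 4, 2, 10, 6, 10, 4, 6, 1] sum 82, len 13
Shortest qualifying length: 11.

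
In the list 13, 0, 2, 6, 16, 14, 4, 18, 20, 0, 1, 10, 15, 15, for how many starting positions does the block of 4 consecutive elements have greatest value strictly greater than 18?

(13, 0, 2, 6) → max 13
(0, 2, 6, 16) → max 16
(2, 6, 16, 14) → max 16
(6, 16, 14, 4) → max 16
(16, 14, 4, 18) → max 18
(14, 4, 18, 20) → max 20  > 18 ✓
(4, 18, 20, 0) → max 20  > 18 ✓
(18, 20, 0, 1) → max 20  > 18 ✓
(20, 0, 1, 10) → max 20  > 18 ✓
(0, 1, 10, 15) → max 15
(1, 10, 15, 15) → max 15
4 windows satisfy the condition.

4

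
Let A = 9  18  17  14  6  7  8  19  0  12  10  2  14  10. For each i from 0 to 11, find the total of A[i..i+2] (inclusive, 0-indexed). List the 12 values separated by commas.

(9, 18, 17) → sum 44
(18, 17, 14) → sum 49
(17, 14, 6) → sum 37
(14, 6, 7) → sum 27
(6, 7, 8) → sum 21
(7, 8, 19) → sum 34
(8, 19, 0) → sum 27
(19, 0, 12) → sum 31
(0, 12, 10) → sum 22
(12, 10, 2) → sum 24
(10, 2, 14) → sum 26
(2, 14, 10) → sum 26

44, 49, 37, 27, 21, 34, 27, 31, 22, 24, 26, 26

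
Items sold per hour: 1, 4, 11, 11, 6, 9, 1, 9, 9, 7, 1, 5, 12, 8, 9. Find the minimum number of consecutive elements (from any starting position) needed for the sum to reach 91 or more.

add 1: running sum 1 < 91
add 4: running sum 5 < 91
add 11: running sum 16 < 91
add 11: running sum 27 < 91
add 6: running sum 33 < 91
add 9: running sum 42 < 91
add 1: running sum 43 < 91
add 9: running sum 52 < 91
add 9: running sum 61 < 91
add 7: running sum 68 < 91
add 1: running sum 69 < 91
add 5: running sum 74 < 91
add 12: running sum 86 < 91
end 13: [4, 11, 11, 6, 9, 1, 9, 9, 7, 1, 5, 12, 8] sum 93, len 13
end 14: [11, 11, 6, 9, 1, 9, 9, 7, 1, 5, 12, 8, 9] sum 98, len 13
Shortest qualifying length: 13.

13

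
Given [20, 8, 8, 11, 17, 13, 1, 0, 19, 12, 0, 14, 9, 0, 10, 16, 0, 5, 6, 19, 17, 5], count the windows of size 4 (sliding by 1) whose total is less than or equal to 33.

20 8 8 11 → sum 47
8 8 11 17 → sum 44
8 11 17 13 → sum 49
11 17 13 1 → sum 42
17 13 1 0 → sum 31  ≤ 33 ✓
13 1 0 19 → sum 33  ≤ 33 ✓
1 0 19 12 → sum 32  ≤ 33 ✓
0 19 12 0 → sum 31  ≤ 33 ✓
19 12 0 14 → sum 45
12 0 14 9 → sum 35
0 14 9 0 → sum 23  ≤ 33 ✓
14 9 0 10 → sum 33  ≤ 33 ✓
9 0 10 16 → sum 35
0 10 16 0 → sum 26  ≤ 33 ✓
10 16 0 5 → sum 31  ≤ 33 ✓
16 0 5 6 → sum 27  ≤ 33 ✓
0 5 6 19 → sum 30  ≤ 33 ✓
5 6 19 17 → sum 47
6 19 17 5 → sum 47
10 windows satisfy the condition.

10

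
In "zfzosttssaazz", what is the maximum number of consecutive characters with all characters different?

add z: [z] len 1
add f: [z, f] len 2
add z (repeat z, move left end past it): [f, z] len 2
add o: [f, z, o] len 3
add s: [f, z, o, s] len 4
add t: [f, z, o, s, t] len 5
add t (repeat t, move left end past it): [t] len 1
add s: [t, s] len 2
add s (repeat s, move left end past it): [s] len 1
add a: [s, a] len 2
add a (repeat a, move left end past it): [a] len 1
add z: [a, z] len 2
add z (repeat z, move left end past it): [z] len 1
Longest all-distinct length: 5.

5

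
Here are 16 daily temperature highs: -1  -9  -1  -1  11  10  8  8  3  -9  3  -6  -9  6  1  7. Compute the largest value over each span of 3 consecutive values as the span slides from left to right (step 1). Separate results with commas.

-1, -1, 11, 11, 11, 10, 8, 8, 3, 3, 3, 6, 6, 7

-1 -9 -1 → max -1
-9 -1 -1 → max -1
-1 -1 11 → max 11
-1 11 10 → max 11
11 10 8 → max 11
10 8 8 → max 10
8 8 3 → max 8
8 3 -9 → max 8
3 -9 3 → max 3
-9 3 -6 → max 3
3 -6 -9 → max 3
-6 -9 6 → max 6
-9 6 1 → max 6
6 1 7 → max 7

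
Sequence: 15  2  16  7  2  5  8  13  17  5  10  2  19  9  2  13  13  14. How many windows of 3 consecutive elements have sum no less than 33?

[15, 2, 16] → sum 33  ≥ 33 ✓
[2, 16, 7] → sum 25
[16, 7, 2] → sum 25
[7, 2, 5] → sum 14
[2, 5, 8] → sum 15
[5, 8, 13] → sum 26
[8, 13, 17] → sum 38  ≥ 33 ✓
[13, 17, 5] → sum 35  ≥ 33 ✓
[17, 5, 10] → sum 32
[5, 10, 2] → sum 17
[10, 2, 19] → sum 31
[2, 19, 9] → sum 30
[19, 9, 2] → sum 30
[9, 2, 13] → sum 24
[2, 13, 13] → sum 28
[13, 13, 14] → sum 40  ≥ 33 ✓
4 windows satisfy the condition.

4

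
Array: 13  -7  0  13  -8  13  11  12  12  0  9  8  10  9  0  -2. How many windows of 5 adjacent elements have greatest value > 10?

9

13 -7 0 13 -8 → max 13  > 10 ✓
-7 0 13 -8 13 → max 13  > 10 ✓
0 13 -8 13 11 → max 13  > 10 ✓
13 -8 13 11 12 → max 13  > 10 ✓
-8 13 11 12 12 → max 13  > 10 ✓
13 11 12 12 0 → max 13  > 10 ✓
11 12 12 0 9 → max 12  > 10 ✓
12 12 0 9 8 → max 12  > 10 ✓
12 0 9 8 10 → max 12  > 10 ✓
0 9 8 10 9 → max 10
9 8 10 9 0 → max 10
8 10 9 0 -2 → max 10
9 windows satisfy the condition.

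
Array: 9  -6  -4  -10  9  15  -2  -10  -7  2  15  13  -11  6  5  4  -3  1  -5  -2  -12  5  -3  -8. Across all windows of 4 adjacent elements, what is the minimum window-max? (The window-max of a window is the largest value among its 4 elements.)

9 -6 -4 -10 → max 9
-6 -4 -10 9 → max 9
-4 -10 9 15 → max 15
-10 9 15 -2 → max 15
9 15 -2 -10 → max 15
15 -2 -10 -7 → max 15
-2 -10 -7 2 → max 2
-10 -7 2 15 → max 15
-7 2 15 13 → max 15
2 15 13 -11 → max 15
15 13 -11 6 → max 15
13 -11 6 5 → max 13
-11 6 5 4 → max 6
6 5 4 -3 → max 6
5 4 -3 1 → max 5
4 -3 1 -5 → max 4
-3 1 -5 -2 → max 1
1 -5 -2 -12 → max 1
-5 -2 -12 5 → max 5
-2 -12 5 -3 → max 5
-12 5 -3 -8 → max 5
Minimum of these is 1.

1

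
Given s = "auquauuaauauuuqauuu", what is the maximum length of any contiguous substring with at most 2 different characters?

11

add a: window [a] (1 distinct), len 1
add u: window [a, u] (2 distinct), len 2
add q: window [u, q] (2 distinct), len 2
add u: window [u, q, u] (2 distinct), len 3
add a: window [u, a] (2 distinct), len 2
add u: window [u, a, u] (2 distinct), len 3
add u: window [u, a, u, u] (2 distinct), len 4
add a: window [u, a, u, u, a] (2 distinct), len 5
add a: window [u, a, u, u, a, a] (2 distinct), len 6
add u: window [u, a, u, u, a, a, u] (2 distinct), len 7
add a: window [u, a, u, u, a, a, u, a] (2 distinct), len 8
add u: window [u, a, u, u, a, a, u, a, u] (2 distinct), len 9
add u: window [u, a, u, u, a, a, u, a, u, u] (2 distinct), len 10
add u: window [u, a, u, u, a, a, u, a, u, u, u] (2 distinct), len 11
add q: window [u, u, u, q] (2 distinct), len 4
add a: window [q, a] (2 distinct), len 2
add u: window [a, u] (2 distinct), len 2
add u: window [a, u, u] (2 distinct), len 3
add u: window [a, u, u, u] (2 distinct), len 4
Longest length with ≤2 distinct: 11.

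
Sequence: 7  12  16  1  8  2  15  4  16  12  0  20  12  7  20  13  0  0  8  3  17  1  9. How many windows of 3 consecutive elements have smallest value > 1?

[7, 12, 16] → min 7  > 1 ✓
[12, 16, 1] → min 1
[16, 1, 8] → min 1
[1, 8, 2] → min 1
[8, 2, 15] → min 2  > 1 ✓
[2, 15, 4] → min 2  > 1 ✓
[15, 4, 16] → min 4  > 1 ✓
[4, 16, 12] → min 4  > 1 ✓
[16, 12, 0] → min 0
[12, 0, 20] → min 0
[0, 20, 12] → min 0
[20, 12, 7] → min 7  > 1 ✓
[12, 7, 20] → min 7  > 1 ✓
[7, 20, 13] → min 7  > 1 ✓
[20, 13, 0] → min 0
[13, 0, 0] → min 0
[0, 0, 8] → min 0
[0, 8, 3] → min 0
[8, 3, 17] → min 3  > 1 ✓
[3, 17, 1] → min 1
[17, 1, 9] → min 1
9 windows satisfy the condition.

9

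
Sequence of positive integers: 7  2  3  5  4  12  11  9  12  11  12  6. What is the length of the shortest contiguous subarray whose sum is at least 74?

8

add 7: running sum 7 < 74
add 2: running sum 9 < 74
add 3: running sum 12 < 74
add 5: running sum 17 < 74
add 4: running sum 21 < 74
add 12: running sum 33 < 74
add 11: running sum 44 < 74
add 9: running sum 53 < 74
add 12: running sum 65 < 74
end 9: [7, 2, 3, 5, 4, 12, 11, 9, 12, 11] sum 76, len 10
end 10: [5, 4, 12, 11, 9, 12, 11, 12] sum 76, len 8
end 11: [4, 12, 11, 9, 12, 11, 12, 6] sum 77, len 8
Shortest qualifying length: 8.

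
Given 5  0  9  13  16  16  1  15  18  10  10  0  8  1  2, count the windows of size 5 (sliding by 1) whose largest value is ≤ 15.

2

(5, 0, 9, 13, 16) → max 16
(0, 9, 13, 16, 16) → max 16
(9, 13, 16, 16, 1) → max 16
(13, 16, 16, 1, 15) → max 16
(16, 16, 1, 15, 18) → max 18
(16, 1, 15, 18, 10) → max 18
(1, 15, 18, 10, 10) → max 18
(15, 18, 10, 10, 0) → max 18
(18, 10, 10, 0, 8) → max 18
(10, 10, 0, 8, 1) → max 10  ≤ 15 ✓
(10, 0, 8, 1, 2) → max 10  ≤ 15 ✓
2 windows satisfy the condition.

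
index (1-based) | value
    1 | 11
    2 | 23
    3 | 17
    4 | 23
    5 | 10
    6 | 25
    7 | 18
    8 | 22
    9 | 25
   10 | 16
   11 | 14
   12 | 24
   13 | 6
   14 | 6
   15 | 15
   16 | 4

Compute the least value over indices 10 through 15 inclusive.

6

Elements at indices 10..15: 16, 14, 24, 6, 6, 15
min(16, 14, 24, 6, 6, 15) = 6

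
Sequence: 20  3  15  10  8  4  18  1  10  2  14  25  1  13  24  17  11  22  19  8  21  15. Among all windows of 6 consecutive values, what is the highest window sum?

106

[20, 3, 15, 10, 8, 4] → sum 60
[3, 15, 10, 8, 4, 18] → sum 58
[15, 10, 8, 4, 18, 1] → sum 56
[10, 8, 4, 18, 1, 10] → sum 51
[8, 4, 18, 1, 10, 2] → sum 43
[4, 18, 1, 10, 2, 14] → sum 49
[18, 1, 10, 2, 14, 25] → sum 70
[1, 10, 2, 14, 25, 1] → sum 53
[10, 2, 14, 25, 1, 13] → sum 65
[2, 14, 25, 1, 13, 24] → sum 79
[14, 25, 1, 13, 24, 17] → sum 94
[25, 1, 13, 24, 17, 11] → sum 91
[1, 13, 24, 17, 11, 22] → sum 88
[13, 24, 17, 11, 22, 19] → sum 106
[24, 17, 11, 22, 19, 8] → sum 101
[17, 11, 22, 19, 8, 21] → sum 98
[11, 22, 19, 8, 21, 15] → sum 96
Highest of these is 106.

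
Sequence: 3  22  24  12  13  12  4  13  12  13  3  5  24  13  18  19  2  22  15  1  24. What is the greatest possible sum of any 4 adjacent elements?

74

Each size-4 window and its sum:
[3, 22, 24, 12] → sum 61
[22, 24, 12, 13] → sum 71
[24, 12, 13, 12] → sum 61
[12, 13, 12, 4] → sum 41
[13, 12, 4, 13] → sum 42
[12, 4, 13, 12] → sum 41
[4, 13, 12, 13] → sum 42
[13, 12, 13, 3] → sum 41
[12, 13, 3, 5] → sum 33
[13, 3, 5, 24] → sum 45
[3, 5, 24, 13] → sum 45
[5, 24, 13, 18] → sum 60
[24, 13, 18, 19] → sum 74
[13, 18, 19, 2] → sum 52
[18, 19, 2, 22] → sum 61
[19, 2, 22, 15] → sum 58
[2, 22, 15, 1] → sum 40
[22, 15, 1, 24] → sum 62
Greatest of these is 74.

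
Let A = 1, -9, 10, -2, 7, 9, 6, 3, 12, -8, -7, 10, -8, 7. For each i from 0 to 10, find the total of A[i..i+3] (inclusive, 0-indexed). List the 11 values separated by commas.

0, 6, 24, 20, 25, 30, 13, 0, 7, -13, 2

[1, -9, 10, -2] → sum 0
[-9, 10, -2, 7] → sum 6
[10, -2, 7, 9] → sum 24
[-2, 7, 9, 6] → sum 20
[7, 9, 6, 3] → sum 25
[9, 6, 3, 12] → sum 30
[6, 3, 12, -8] → sum 13
[3, 12, -8, -7] → sum 0
[12, -8, -7, 10] → sum 7
[-8, -7, 10, -8] → sum -13
[-7, 10, -8, 7] → sum 2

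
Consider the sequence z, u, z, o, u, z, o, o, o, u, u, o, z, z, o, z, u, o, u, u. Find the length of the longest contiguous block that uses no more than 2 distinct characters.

Extend right; when distinct count exceeds 2, shrink from the left:
add z: window [z] (1 distinct), len 1
add u: window [z, u] (2 distinct), len 2
add z: window [z, u, z] (2 distinct), len 3
add o: window [z, o] (2 distinct), len 2
add u: window [o, u] (2 distinct), len 2
add z: window [u, z] (2 distinct), len 2
add o: window [z, o] (2 distinct), len 2
add o: window [z, o, o] (2 distinct), len 3
add o: window [z, o, o, o] (2 distinct), len 4
add u: window [o, o, o, u] (2 distinct), len 4
add u: window [o, o, o, u, u] (2 distinct), len 5
add o: window [o, o, o, u, u, o] (2 distinct), len 6
add z: window [o, z] (2 distinct), len 2
add z: window [o, z, z] (2 distinct), len 3
add o: window [o, z, z, o] (2 distinct), len 4
add z: window [o, z, z, o, z] (2 distinct), len 5
add u: window [z, u] (2 distinct), len 2
add o: window [u, o] (2 distinct), len 2
add u: window [u, o, u] (2 distinct), len 3
add u: window [u, o, u, u] (2 distinct), len 4
Longest length with ≤2 distinct: 6.

6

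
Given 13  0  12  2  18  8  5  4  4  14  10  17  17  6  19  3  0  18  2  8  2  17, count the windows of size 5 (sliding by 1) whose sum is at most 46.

(13, 0, 12, 2, 18) → sum 45  ≤ 46 ✓
(0, 12, 2, 18, 8) → sum 40  ≤ 46 ✓
(12, 2, 18, 8, 5) → sum 45  ≤ 46 ✓
(2, 18, 8, 5, 4) → sum 37  ≤ 46 ✓
(18, 8, 5, 4, 4) → sum 39  ≤ 46 ✓
(8, 5, 4, 4, 14) → sum 35  ≤ 46 ✓
(5, 4, 4, 14, 10) → sum 37  ≤ 46 ✓
(4, 4, 14, 10, 17) → sum 49
(4, 14, 10, 17, 17) → sum 62
(14, 10, 17, 17, 6) → sum 64
(10, 17, 17, 6, 19) → sum 69
(17, 17, 6, 19, 3) → sum 62
(17, 6, 19, 3, 0) → sum 45  ≤ 46 ✓
(6, 19, 3, 0, 18) → sum 46  ≤ 46 ✓
(19, 3, 0, 18, 2) → sum 42  ≤ 46 ✓
(3, 0, 18, 2, 8) → sum 31  ≤ 46 ✓
(0, 18, 2, 8, 2) → sum 30  ≤ 46 ✓
(18, 2, 8, 2, 17) → sum 47
12 windows satisfy the condition.

12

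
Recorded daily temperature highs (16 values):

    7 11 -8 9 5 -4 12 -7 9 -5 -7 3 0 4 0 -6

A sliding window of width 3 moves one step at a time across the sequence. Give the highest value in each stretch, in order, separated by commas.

11, 11, 9, 9, 12, 12, 12, 9, 9, 3, 3, 4, 4, 4

(7, 11, -8) → max 11
(11, -8, 9) → max 11
(-8, 9, 5) → max 9
(9, 5, -4) → max 9
(5, -4, 12) → max 12
(-4, 12, -7) → max 12
(12, -7, 9) → max 12
(-7, 9, -5) → max 9
(9, -5, -7) → max 9
(-5, -7, 3) → max 3
(-7, 3, 0) → max 3
(3, 0, 4) → max 4
(0, 4, 0) → max 4
(4, 0, -6) → max 4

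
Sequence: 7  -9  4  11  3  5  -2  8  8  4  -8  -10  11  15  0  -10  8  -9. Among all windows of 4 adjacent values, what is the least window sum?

-11

7 -9 4 11 → sum 13
-9 4 11 3 → sum 9
4 11 3 5 → sum 23
11 3 5 -2 → sum 17
3 5 -2 8 → sum 14
5 -2 8 8 → sum 19
-2 8 8 4 → sum 18
8 8 4 -8 → sum 12
8 4 -8 -10 → sum -6
4 -8 -10 11 → sum -3
-8 -10 11 15 → sum 8
-10 11 15 0 → sum 16
11 15 0 -10 → sum 16
15 0 -10 8 → sum 13
0 -10 8 -9 → sum -11
Least of these is -11.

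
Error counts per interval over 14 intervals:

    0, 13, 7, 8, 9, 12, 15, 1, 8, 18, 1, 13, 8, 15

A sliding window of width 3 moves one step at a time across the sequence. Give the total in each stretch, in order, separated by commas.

[0, 13, 7] → sum 20
[13, 7, 8] → sum 28
[7, 8, 9] → sum 24
[8, 9, 12] → sum 29
[9, 12, 15] → sum 36
[12, 15, 1] → sum 28
[15, 1, 8] → sum 24
[1, 8, 18] → sum 27
[8, 18, 1] → sum 27
[18, 1, 13] → sum 32
[1, 13, 8] → sum 22
[13, 8, 15] → sum 36

20, 28, 24, 29, 36, 28, 24, 27, 27, 32, 22, 36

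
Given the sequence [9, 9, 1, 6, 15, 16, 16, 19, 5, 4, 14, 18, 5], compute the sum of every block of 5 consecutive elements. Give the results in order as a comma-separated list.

[9, 9, 1, 6, 15] → sum 40
[9, 1, 6, 15, 16] → sum 47
[1, 6, 15, 16, 16] → sum 54
[6, 15, 16, 16, 19] → sum 72
[15, 16, 16, 19, 5] → sum 71
[16, 16, 19, 5, 4] → sum 60
[16, 19, 5, 4, 14] → sum 58
[19, 5, 4, 14, 18] → sum 60
[5, 4, 14, 18, 5] → sum 46

40, 47, 54, 72, 71, 60, 58, 60, 46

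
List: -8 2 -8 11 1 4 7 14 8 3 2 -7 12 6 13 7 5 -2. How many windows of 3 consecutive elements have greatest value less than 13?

10

-8 2 -8 → max 2  < 13 ✓
2 -8 11 → max 11  < 13 ✓
-8 11 1 → max 11  < 13 ✓
11 1 4 → max 11  < 13 ✓
1 4 7 → max 7  < 13 ✓
4 7 14 → max 14
7 14 8 → max 14
14 8 3 → max 14
8 3 2 → max 8  < 13 ✓
3 2 -7 → max 3  < 13 ✓
2 -7 12 → max 12  < 13 ✓
-7 12 6 → max 12  < 13 ✓
12 6 13 → max 13
6 13 7 → max 13
13 7 5 → max 13
7 5 -2 → max 7  < 13 ✓
10 windows satisfy the condition.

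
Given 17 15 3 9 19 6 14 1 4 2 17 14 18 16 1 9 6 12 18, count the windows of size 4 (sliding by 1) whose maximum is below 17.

4

(17, 15, 3, 9) → max 17
(15, 3, 9, 19) → max 19
(3, 9, 19, 6) → max 19
(9, 19, 6, 14) → max 19
(19, 6, 14, 1) → max 19
(6, 14, 1, 4) → max 14  < 17 ✓
(14, 1, 4, 2) → max 14  < 17 ✓
(1, 4, 2, 17) → max 17
(4, 2, 17, 14) → max 17
(2, 17, 14, 18) → max 18
(17, 14, 18, 16) → max 18
(14, 18, 16, 1) → max 18
(18, 16, 1, 9) → max 18
(16, 1, 9, 6) → max 16  < 17 ✓
(1, 9, 6, 12) → max 12  < 17 ✓
(9, 6, 12, 18) → max 18
4 windows satisfy the condition.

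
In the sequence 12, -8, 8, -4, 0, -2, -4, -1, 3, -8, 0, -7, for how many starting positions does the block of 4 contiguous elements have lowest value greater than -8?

4

[12, -8, 8, -4] → min -8
[-8, 8, -4, 0] → min -8
[8, -4, 0, -2] → min -4  > -8 ✓
[-4, 0, -2, -4] → min -4  > -8 ✓
[0, -2, -4, -1] → min -4  > -8 ✓
[-2, -4, -1, 3] → min -4  > -8 ✓
[-4, -1, 3, -8] → min -8
[-1, 3, -8, 0] → min -8
[3, -8, 0, -7] → min -8
4 windows satisfy the condition.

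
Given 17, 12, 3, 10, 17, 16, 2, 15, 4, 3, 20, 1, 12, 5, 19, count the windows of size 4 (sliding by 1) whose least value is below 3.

8

17 12 3 10 → min 3
12 3 10 17 → min 3
3 10 17 16 → min 3
10 17 16 2 → min 2  < 3 ✓
17 16 2 15 → min 2  < 3 ✓
16 2 15 4 → min 2  < 3 ✓
2 15 4 3 → min 2  < 3 ✓
15 4 3 20 → min 3
4 3 20 1 → min 1  < 3 ✓
3 20 1 12 → min 1  < 3 ✓
20 1 12 5 → min 1  < 3 ✓
1 12 5 19 → min 1  < 3 ✓
8 windows satisfy the condition.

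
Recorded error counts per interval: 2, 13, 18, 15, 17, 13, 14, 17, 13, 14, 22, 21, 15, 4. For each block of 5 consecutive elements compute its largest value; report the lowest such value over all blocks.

Window maxs for each of the 10 positions:
(2, 13, 18, 15, 17) → max 18
(13, 18, 15, 17, 13) → max 18
(18, 15, 17, 13, 14) → max 18
(15, 17, 13, 14, 17) → max 17
(17, 13, 14, 17, 13) → max 17
(13, 14, 17, 13, 14) → max 17
(14, 17, 13, 14, 22) → max 22
(17, 13, 14, 22, 21) → max 22
(13, 14, 22, 21, 15) → max 22
(14, 22, 21, 15, 4) → max 22
Lowest of these is 17.

17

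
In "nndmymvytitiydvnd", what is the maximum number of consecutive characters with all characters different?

6

[n] len 1
[n] len 1
[n, d] len 2
[n, d, m] len 3
[n, d, m, y] len 4
[y, m] len 2
[y, m, v] len 3
[m, v, y] len 3
[m, v, y, t] len 4
[m, v, y, t, i] len 5
[i, t] len 2
[t, i] len 2
[t, i, y] len 3
[t, i, y, d] len 4
[t, i, y, d, v] len 5
[t, i, y, d, v, n] len 6
[v, n, d] len 3
Longest all-distinct length: 6.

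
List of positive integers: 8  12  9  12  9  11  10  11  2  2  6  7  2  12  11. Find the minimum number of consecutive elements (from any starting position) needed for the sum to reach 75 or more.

add 8: running sum 8 < 75
add 12: running sum 20 < 75
add 9: running sum 29 < 75
add 12: running sum 41 < 75
add 9: running sum 50 < 75
add 11: running sum 61 < 75
add 10: running sum 71 < 75
add 11: shortest ending here [8, 12, 9, 12, 9, 11, 10, 11] sum 82, len 8
add 2: shortest ending here [12, 9, 12, 9, 11, 10, 11, 2] sum 76, len 8
add 2: shortest ending here [12, 9, 12, 9, 11, 10, 11, 2, 2] sum 78, len 9
add 6: shortest ending here [12, 9, 12, 9, 11, 10, 11, 2, 2, 6] sum 84, len 10
add 7: shortest ending here [9, 12, 9, 11, 10, 11, 2, 2, 6, 7] sum 79, len 10
add 2: shortest ending here [9, 12, 9, 11, 10, 11, 2, 2, 6, 7, 2] sum 81, len 11
add 12: shortest ending here [12, 9, 11, 10, 11, 2, 2, 6, 7, 2, 12] sum 84, len 11
add 11: shortest ending here [9, 11, 10, 11, 2, 2, 6, 7, 2, 12, 11] sum 83, len 11
Shortest qualifying length: 8.

8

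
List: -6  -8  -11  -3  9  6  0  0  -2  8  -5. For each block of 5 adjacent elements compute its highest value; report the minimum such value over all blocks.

8

-6 -8 -11 -3 9 → max 9
-8 -11 -3 9 6 → max 9
-11 -3 9 6 0 → max 9
-3 9 6 0 0 → max 9
9 6 0 0 -2 → max 9
6 0 0 -2 8 → max 8
0 0 -2 8 -5 → max 8
Minimum of these is 8.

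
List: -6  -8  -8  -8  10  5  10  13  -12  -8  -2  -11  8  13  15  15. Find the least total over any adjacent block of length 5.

(-6, -8, -8, -8, 10) → sum -20
(-8, -8, -8, 10, 5) → sum -9
(-8, -8, 10, 5, 10) → sum 9
(-8, 10, 5, 10, 13) → sum 30
(10, 5, 10, 13, -12) → sum 26
(5, 10, 13, -12, -8) → sum 8
(10, 13, -12, -8, -2) → sum 1
(13, -12, -8, -2, -11) → sum -20
(-12, -8, -2, -11, 8) → sum -25
(-8, -2, -11, 8, 13) → sum 0
(-2, -11, 8, 13, 15) → sum 23
(-11, 8, 13, 15, 15) → sum 40
Least of these is -25.

-25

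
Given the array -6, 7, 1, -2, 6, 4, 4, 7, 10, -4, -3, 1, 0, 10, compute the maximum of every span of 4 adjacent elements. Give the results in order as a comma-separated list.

(-6, 7, 1, -2) → max 7
(7, 1, -2, 6) → max 7
(1, -2, 6, 4) → max 6
(-2, 6, 4, 4) → max 6
(6, 4, 4, 7) → max 7
(4, 4, 7, 10) → max 10
(4, 7, 10, -4) → max 10
(7, 10, -4, -3) → max 10
(10, -4, -3, 1) → max 10
(-4, -3, 1, 0) → max 1
(-3, 1, 0, 10) → max 10

7, 7, 6, 6, 7, 10, 10, 10, 10, 1, 10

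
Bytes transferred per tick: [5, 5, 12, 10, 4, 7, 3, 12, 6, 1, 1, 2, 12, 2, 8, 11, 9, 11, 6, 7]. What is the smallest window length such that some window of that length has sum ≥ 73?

add 5: running sum 5 < 73
add 5: running sum 10 < 73
add 12: running sum 22 < 73
add 10: running sum 32 < 73
add 4: running sum 36 < 73
add 7: running sum 43 < 73
add 3: running sum 46 < 73
add 12: running sum 58 < 73
add 6: running sum 64 < 73
add 1: running sum 65 < 73
add 1: running sum 66 < 73
add 2: running sum 68 < 73
add 12: shortest ending here [5, 12, 10, 4, 7, 3, 12, 6, 1, 1, 2, 12] sum 75, len 12
add 2: shortest ending here [5, 12, 10, 4, 7, 3, 12, 6, 1, 1, 2, 12, 2] sum 77, len 13
add 8: shortest ending here [12, 10, 4, 7, 3, 12, 6, 1, 1, 2, 12, 2, 8] sum 80, len 13
add 11: shortest ending here [10, 4, 7, 3, 12, 6, 1, 1, 2, 12, 2, 8, 11] sum 79, len 13
add 9: shortest ending here [7, 3, 12, 6, 1, 1, 2, 12, 2, 8, 11, 9] sum 74, len 12
add 11: shortest ending here [12, 6, 1, 1, 2, 12, 2, 8, 11, 9, 11] sum 75, len 11
add 6: shortest ending here [12, 6, 1, 1, 2, 12, 2, 8, 11, 9, 11, 6] sum 81, len 12
add 7: shortest ending here [6, 1, 1, 2, 12, 2, 8, 11, 9, 11, 6, 7] sum 76, len 12
Shortest qualifying length: 11.

11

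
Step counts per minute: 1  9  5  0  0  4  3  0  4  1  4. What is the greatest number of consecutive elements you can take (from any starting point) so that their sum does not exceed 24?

9

add 1: [1] sum 1, len 1
add 9: [1, 9] sum 10, len 2
add 5: [1, 9, 5] sum 15, len 3
add 0: [1, 9, 5, 0] sum 15, len 4
add 0: [1, 9, 5, 0, 0] sum 15, len 5
add 4: [1, 9, 5, 0, 0, 4] sum 19, len 6
add 3: [1, 9, 5, 0, 0, 4, 3] sum 22, len 7
add 0: [1, 9, 5, 0, 0, 4, 3, 0] sum 22, len 8
add 4: [5, 0, 0, 4, 3, 0, 4] sum 16, len 7
add 1: [5, 0, 0, 4, 3, 0, 4, 1] sum 17, len 8
add 4: [5, 0, 0, 4, 3, 0, 4, 1, 4] sum 21, len 9
Longest length seen: 9.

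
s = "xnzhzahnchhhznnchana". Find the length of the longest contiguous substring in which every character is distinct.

[x] len 1
[x, n] len 2
[x, n, z] len 3
[x, n, z, h] len 4
[h, z] len 2
[h, z, a] len 3
[z, a, h] len 3
[z, a, h, n] len 4
[z, a, h, n, c] len 5
[n, c, h] len 3
[h] len 1
[h] len 1
[h, z] len 2
[h, z, n] len 3
[n] len 1
[n, c] len 2
[n, c, h] len 3
[n, c, h, a] len 4
[c, h, a, n] len 4
[n, a] len 2
Longest all-distinct length: 5.

5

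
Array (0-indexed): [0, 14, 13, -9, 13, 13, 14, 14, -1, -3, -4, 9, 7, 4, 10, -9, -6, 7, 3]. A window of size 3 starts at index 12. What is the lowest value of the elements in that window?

4

Elements at indices 12..14: 7, 4, 10
min(7, 4, 10) = 4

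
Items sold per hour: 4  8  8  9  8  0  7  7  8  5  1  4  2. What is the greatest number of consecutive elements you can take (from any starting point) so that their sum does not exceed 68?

12

add 4: [4] sum 4, len 1
add 8: [4, 8] sum 12, len 2
add 8: [4, 8, 8] sum 20, len 3
add 9: [4, 8, 8, 9] sum 29, len 4
add 8: [4, 8, 8, 9, 8] sum 37, len 5
add 0: [4, 8, 8, 9, 8, 0] sum 37, len 6
add 7: [4, 8, 8, 9, 8, 0, 7] sum 44, len 7
add 7: [4, 8, 8, 9, 8, 0, 7, 7] sum 51, len 8
add 8: [4, 8, 8, 9, 8, 0, 7, 7, 8] sum 59, len 9
add 5: [4, 8, 8, 9, 8, 0, 7, 7, 8, 5] sum 64, len 10
add 1: [4, 8, 8, 9, 8, 0, 7, 7, 8, 5, 1] sum 65, len 11
add 4: [8, 8, 9, 8, 0, 7, 7, 8, 5, 1, 4] sum 65, len 11
add 2: [8, 8, 9, 8, 0, 7, 7, 8, 5, 1, 4, 2] sum 67, len 12
Longest length seen: 12.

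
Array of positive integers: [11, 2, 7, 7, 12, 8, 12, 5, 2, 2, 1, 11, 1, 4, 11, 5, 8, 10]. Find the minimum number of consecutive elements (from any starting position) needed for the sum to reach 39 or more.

add 11: running sum 11 < 39
add 2: running sum 13 < 39
add 7: running sum 20 < 39
add 7: running sum 27 < 39
add 12: shortest ending here [11, 2, 7, 7, 12] sum 39, len 5
add 8: shortest ending here [11, 2, 7, 7, 12, 8] sum 47, len 6
add 12: shortest ending here [7, 12, 8, 12] sum 39, len 4
add 5: shortest ending here [7, 12, 8, 12, 5] sum 44, len 5
add 2: shortest ending here [12, 8, 12, 5, 2] sum 39, len 5
add 2: shortest ending here [12, 8, 12, 5, 2, 2] sum 41, len 6
add 1: shortest ending here [12, 8, 12, 5, 2, 2, 1] sum 42, len 7
add 11: shortest ending here [8, 12, 5, 2, 2, 1, 11] sum 41, len 7
add 1: shortest ending here [8, 12, 5, 2, 2, 1, 11, 1] sum 42, len 8
add 4: shortest ending here [8, 12, 5, 2, 2, 1, 11, 1, 4] sum 46, len 9
add 11: shortest ending here [12, 5, 2, 2, 1, 11, 1, 4, 11] sum 49, len 9
add 5: shortest ending here [5, 2, 2, 1, 11, 1, 4, 11, 5] sum 42, len 9
add 8: shortest ending here [11, 1, 4, 11, 5, 8] sum 40, len 6
add 10: shortest ending here [1, 4, 11, 5, 8, 10] sum 39, len 6
Shortest qualifying length: 4.

4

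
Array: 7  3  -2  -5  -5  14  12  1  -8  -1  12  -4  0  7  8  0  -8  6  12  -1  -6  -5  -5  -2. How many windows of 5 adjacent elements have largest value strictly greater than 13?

7 3 -2 -5 -5 → max 7
3 -2 -5 -5 14 → max 14  > 13 ✓
-2 -5 -5 14 12 → max 14  > 13 ✓
-5 -5 14 12 1 → max 14  > 13 ✓
-5 14 12 1 -8 → max 14  > 13 ✓
14 12 1 -8 -1 → max 14  > 13 ✓
12 1 -8 -1 12 → max 12
1 -8 -1 12 -4 → max 12
-8 -1 12 -4 0 → max 12
-1 12 -4 0 7 → max 12
12 -4 0 7 8 → max 12
-4 0 7 8 0 → max 8
0 7 8 0 -8 → max 8
7 8 0 -8 6 → max 8
8 0 -8 6 12 → max 12
0 -8 6 12 -1 → max 12
-8 6 12 -1 -6 → max 12
6 12 -1 -6 -5 → max 12
12 -1 -6 -5 -5 → max 12
-1 -6 -5 -5 -2 → max -1
5 windows satisfy the condition.

5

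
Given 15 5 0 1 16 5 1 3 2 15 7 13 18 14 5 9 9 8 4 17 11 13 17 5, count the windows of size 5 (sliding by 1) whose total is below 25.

(15, 5, 0, 1, 16) → sum 37
(5, 0, 1, 16, 5) → sum 27
(0, 1, 16, 5, 1) → sum 23  < 25 ✓
(1, 16, 5, 1, 3) → sum 26
(16, 5, 1, 3, 2) → sum 27
(5, 1, 3, 2, 15) → sum 26
(1, 3, 2, 15, 7) → sum 28
(3, 2, 15, 7, 13) → sum 40
(2, 15, 7, 13, 18) → sum 55
(15, 7, 13, 18, 14) → sum 67
(7, 13, 18, 14, 5) → sum 57
(13, 18, 14, 5, 9) → sum 59
(18, 14, 5, 9, 9) → sum 55
(14, 5, 9, 9, 8) → sum 45
(5, 9, 9, 8, 4) → sum 35
(9, 9, 8, 4, 17) → sum 47
(9, 8, 4, 17, 11) → sum 49
(8, 4, 17, 11, 13) → sum 53
(4, 17, 11, 13, 17) → sum 62
(17, 11, 13, 17, 5) → sum 63
1 window satisfy the condition.

1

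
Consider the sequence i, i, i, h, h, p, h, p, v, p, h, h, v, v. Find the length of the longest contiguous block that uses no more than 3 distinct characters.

[i] 1 distinct, len 1
[i, i] 1 distinct, len 2
[i, i, i] 1 distinct, len 3
[i, i, i, h] 2 distinct, len 4
[i, i, i, h, h] 2 distinct, len 5
[i, i, i, h, h, p] 3 distinct, len 6
[i, i, i, h, h, p, h] 3 distinct, len 7
[i, i, i, h, h, p, h, p] 3 distinct, len 8
[h, h, p, h, p, v] 3 distinct, len 6
[h, h, p, h, p, v, p] 3 distinct, len 7
[h, h, p, h, p, v, p, h] 3 distinct, len 8
[h, h, p, h, p, v, p, h, h] 3 distinct, len 9
[h, h, p, h, p, v, p, h, h, v] 3 distinct, len 10
[h, h, p, h, p, v, p, h, h, v, v] 3 distinct, len 11
Longest length with ≤3 distinct: 11.

11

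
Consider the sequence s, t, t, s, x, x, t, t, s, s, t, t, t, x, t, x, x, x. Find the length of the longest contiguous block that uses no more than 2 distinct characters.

8

Extend right; when distinct count exceeds 2, shrink from the left:
add s: window [s] (1 distinct), len 1
add t: window [s, t] (2 distinct), len 2
add t: window [s, t, t] (2 distinct), len 3
add s: window [s, t, t, s] (2 distinct), len 4
add x: window [s, x] (2 distinct), len 2
add x: window [s, x, x] (2 distinct), len 3
add t: window [x, x, t] (2 distinct), len 3
add t: window [x, x, t, t] (2 distinct), len 4
add s: window [t, t, s] (2 distinct), len 3
add s: window [t, t, s, s] (2 distinct), len 4
add t: window [t, t, s, s, t] (2 distinct), len 5
add t: window [t, t, s, s, t, t] (2 distinct), len 6
add t: window [t, t, s, s, t, t, t] (2 distinct), len 7
add x: window [t, t, t, x] (2 distinct), len 4
add t: window [t, t, t, x, t] (2 distinct), len 5
add x: window [t, t, t, x, t, x] (2 distinct), len 6
add x: window [t, t, t, x, t, x, x] (2 distinct), len 7
add x: window [t, t, t, x, t, x, x, x] (2 distinct), len 8
Longest length with ≤2 distinct: 8.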